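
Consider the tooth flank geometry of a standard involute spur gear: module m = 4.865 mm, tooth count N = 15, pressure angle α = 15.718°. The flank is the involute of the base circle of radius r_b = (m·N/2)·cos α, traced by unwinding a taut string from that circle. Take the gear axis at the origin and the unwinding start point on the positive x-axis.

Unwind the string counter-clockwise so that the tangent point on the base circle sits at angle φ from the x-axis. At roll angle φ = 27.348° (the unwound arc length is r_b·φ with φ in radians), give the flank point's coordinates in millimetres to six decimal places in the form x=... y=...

pitch radius r_p = m·N/2 = 4.865·15/2 = 36.487500
base radius r_b = r_p·cos α = 36.487500·cos 15.718° = 35.123112
roll angle φ = 27.348° = 0.47731264 rad
x = r_b·(cos φ + φ·sin φ) = 35.123112·(0.88823268 + 0.47731264·0.45939384) = 38.899098
y = r_b·(sin φ − φ·cos φ) = 35.123112·(0.45939384 − 0.47731264·0.88823268) = 1.244382

x=38.899098 y=1.244382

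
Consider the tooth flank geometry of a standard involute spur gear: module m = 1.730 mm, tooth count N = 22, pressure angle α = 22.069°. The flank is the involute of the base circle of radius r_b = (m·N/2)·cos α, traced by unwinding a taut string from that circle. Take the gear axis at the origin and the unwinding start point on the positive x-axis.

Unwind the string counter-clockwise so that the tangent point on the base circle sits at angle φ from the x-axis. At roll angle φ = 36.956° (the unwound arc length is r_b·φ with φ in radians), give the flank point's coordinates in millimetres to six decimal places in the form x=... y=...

x=20.931380 y=1.512802

pitch radius r_p = m·N/2 = 1.730·22/2 = 19.030000
base radius r_b = r_p·cos α = 19.030000·cos 22.069° = 17.635711
roll angle φ = 36.956° = 0.64500388 rad
x = r_b·(cos φ + φ·sin φ) = 17.635711·(0.79909744 + 0.64500388·0.60120154) = 20.931380
y = r_b·(sin φ − φ·cos φ) = 17.635711·(0.60120154 − 0.64500388·0.79909744) = 1.512802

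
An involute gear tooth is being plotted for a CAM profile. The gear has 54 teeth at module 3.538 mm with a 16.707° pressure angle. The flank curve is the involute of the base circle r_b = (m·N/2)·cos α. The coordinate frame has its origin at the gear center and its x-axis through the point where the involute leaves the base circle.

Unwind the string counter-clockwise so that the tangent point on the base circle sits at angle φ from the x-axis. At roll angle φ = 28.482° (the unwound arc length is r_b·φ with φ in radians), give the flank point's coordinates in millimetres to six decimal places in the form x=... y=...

pitch radius r_p = m·N/2 = 3.538·54/2 = 95.526000
base radius r_b = r_p·cos α = 95.526000·cos 16.707° = 91.493597
roll angle φ = 28.482° = 0.49710468 rad
x = r_b·(cos φ + φ·sin φ) = 91.493597·(0.87896697 + 0.49710468·0.47688265) = 102.109377
y = r_b·(sin φ − φ·cos φ) = 91.493597·(0.47688265 − 0.49710468·0.87896697) = 3.654625

x=102.109377 y=3.654625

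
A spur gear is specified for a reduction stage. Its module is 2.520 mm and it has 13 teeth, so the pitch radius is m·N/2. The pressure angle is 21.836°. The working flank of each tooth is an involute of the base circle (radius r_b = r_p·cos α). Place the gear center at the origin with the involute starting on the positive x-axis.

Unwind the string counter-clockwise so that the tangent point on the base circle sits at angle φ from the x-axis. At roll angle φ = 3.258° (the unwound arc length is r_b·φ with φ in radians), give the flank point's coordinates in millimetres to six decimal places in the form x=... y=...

pitch radius r_p = m·N/2 = 2.520·13/2 = 16.380000
base radius r_b = r_p·cos α = 16.380000·cos 21.836° = 15.204773
roll angle φ = 3.258° = 0.05686283 rad
x = r_b·(cos φ + φ·sin φ) = 15.204773·(0.99838375 + 0.05686283·0.05683219) = 15.229334
y = r_b·(sin φ − φ·cos φ) = 15.204773·(0.05683219 − 0.05686283·0.99838375) = 0.000932

x=15.229334 y=0.000932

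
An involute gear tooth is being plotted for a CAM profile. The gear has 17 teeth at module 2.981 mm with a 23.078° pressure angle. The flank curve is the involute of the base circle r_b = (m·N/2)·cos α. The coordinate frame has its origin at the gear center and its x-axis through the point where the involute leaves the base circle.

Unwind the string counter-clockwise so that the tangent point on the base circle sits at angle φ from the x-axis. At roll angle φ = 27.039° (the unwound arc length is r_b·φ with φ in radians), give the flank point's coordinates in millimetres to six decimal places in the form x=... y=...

pitch radius r_p = m·N/2 = 2.981·17/2 = 25.338500
base radius r_b = r_p·cos α = 25.338500·cos 23.078° = 23.310712
roll angle φ = 27.039° = 0.47191958 rad
x = r_b·(cos φ + φ·sin φ) = 23.310712·(0.89069730 + 0.47191958·0.45459688) = 25.763710
y = r_b·(sin φ − φ·cos φ) = 23.310712·(0.45459688 − 0.47191958·0.89069730) = 0.798611

x=25.763710 y=0.798611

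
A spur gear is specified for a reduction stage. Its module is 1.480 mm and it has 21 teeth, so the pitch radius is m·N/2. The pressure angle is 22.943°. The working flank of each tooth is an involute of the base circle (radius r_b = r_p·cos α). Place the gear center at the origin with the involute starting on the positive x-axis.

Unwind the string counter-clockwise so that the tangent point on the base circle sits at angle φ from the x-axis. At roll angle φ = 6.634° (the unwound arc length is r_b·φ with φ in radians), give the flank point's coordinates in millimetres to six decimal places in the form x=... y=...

pitch radius r_p = m·N/2 = 1.480·21/2 = 15.540000
base radius r_b = r_p·cos α = 15.540000·cos 22.943° = 14.310679
roll angle φ = 6.634° = 0.11578514 rad
x = r_b·(cos φ + φ·sin φ) = 14.310679·(0.99330439 + 0.11578514·0.11552661) = 14.406284
y = r_b·(sin φ − φ·cos φ) = 14.310679·(0.11552661 − 0.11578514·0.99330439) = 0.007395

x=14.406284 y=0.007395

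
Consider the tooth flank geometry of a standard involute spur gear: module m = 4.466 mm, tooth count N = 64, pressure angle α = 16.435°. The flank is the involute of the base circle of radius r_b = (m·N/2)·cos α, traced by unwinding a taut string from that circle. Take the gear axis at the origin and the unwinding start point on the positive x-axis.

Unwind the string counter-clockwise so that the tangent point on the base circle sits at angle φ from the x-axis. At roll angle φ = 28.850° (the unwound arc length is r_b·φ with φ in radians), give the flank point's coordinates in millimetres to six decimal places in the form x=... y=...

x=153.363513 y=5.686543

pitch radius r_p = m·N/2 = 4.466·64/2 = 142.912000
base radius r_b = r_p·cos α = 142.912000·cos 16.435° = 137.072805
roll angle φ = 28.850° = 0.50352749 rad
x = r_b·(cos φ + φ·sin φ) = 137.072805·(0.87588594 + 0.50352749·0.48251821) = 153.363513
y = r_b·(sin φ − φ·cos φ) = 137.072805·(0.48251821 − 0.50352749·0.87588594) = 5.686543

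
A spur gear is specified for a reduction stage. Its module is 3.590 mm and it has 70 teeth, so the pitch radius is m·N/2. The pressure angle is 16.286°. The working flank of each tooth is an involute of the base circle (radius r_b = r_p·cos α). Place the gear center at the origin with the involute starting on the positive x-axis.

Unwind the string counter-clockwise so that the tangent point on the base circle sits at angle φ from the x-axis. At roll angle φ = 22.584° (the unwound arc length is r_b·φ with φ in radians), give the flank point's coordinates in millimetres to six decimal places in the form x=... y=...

x=129.616576 y=2.423972

pitch radius r_p = m·N/2 = 3.590·70/2 = 125.650000
base radius r_b = r_p·cos α = 125.650000·cos 16.286° = 120.608148
roll angle φ = 22.584° = 0.39416516 rad
x = r_b·(cos φ + φ·sin φ) = 120.608148·(0.92331750 + 0.39416516·0.38403750) = 129.616576
y = r_b·(sin φ − φ·cos φ) = 120.608148·(0.38403750 − 0.39416516·0.92331750) = 2.423972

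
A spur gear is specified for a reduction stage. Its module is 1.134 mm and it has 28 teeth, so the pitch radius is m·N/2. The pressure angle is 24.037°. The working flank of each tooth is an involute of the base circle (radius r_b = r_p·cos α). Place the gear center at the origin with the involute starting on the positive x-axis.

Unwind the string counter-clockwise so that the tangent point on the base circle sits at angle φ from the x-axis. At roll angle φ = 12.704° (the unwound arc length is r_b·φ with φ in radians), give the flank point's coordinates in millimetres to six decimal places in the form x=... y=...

x=14.851318 y=0.052425

pitch radius r_p = m·N/2 = 1.134·28/2 = 15.876000
base radius r_b = r_p·cos α = 15.876000·cos 24.037° = 14.499275
roll angle φ = 12.704° = 0.22172663 rad
x = r_b·(cos φ + φ·sin φ) = 14.499275·(0.97551919 + 0.22172663·0.21991431) = 14.851318
y = r_b·(sin φ − φ·cos φ) = 14.499275·(0.21991431 − 0.22172663·0.97551919) = 0.052425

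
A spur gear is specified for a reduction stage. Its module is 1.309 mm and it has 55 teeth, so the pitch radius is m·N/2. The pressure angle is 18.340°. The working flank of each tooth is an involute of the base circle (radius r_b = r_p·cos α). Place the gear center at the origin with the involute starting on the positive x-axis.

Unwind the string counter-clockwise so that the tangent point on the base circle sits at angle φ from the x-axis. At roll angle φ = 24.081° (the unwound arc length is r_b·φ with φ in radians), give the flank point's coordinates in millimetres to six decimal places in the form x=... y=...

pitch radius r_p = m·N/2 = 1.309·55/2 = 35.997500
base radius r_b = r_p·cos α = 35.997500·cos 18.340° = 34.169044
roll angle φ = 24.081° = 0.42029274 rad
x = r_b·(cos φ + φ·sin φ) = 34.169044·(0.91296953 + 0.42029274·0.40802773) = 37.054983
y = r_b·(sin φ − φ·cos φ) = 34.169044·(0.40802773 − 0.42029274·0.91296953) = 0.830761

x=37.054983 y=0.830761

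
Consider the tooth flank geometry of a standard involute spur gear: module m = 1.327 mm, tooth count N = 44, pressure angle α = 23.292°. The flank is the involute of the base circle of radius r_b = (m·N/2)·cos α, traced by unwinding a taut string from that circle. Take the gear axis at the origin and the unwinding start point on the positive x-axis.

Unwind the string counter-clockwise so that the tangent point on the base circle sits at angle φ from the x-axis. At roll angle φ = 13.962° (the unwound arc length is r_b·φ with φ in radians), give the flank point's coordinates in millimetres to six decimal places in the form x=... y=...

pitch radius r_p = m·N/2 = 1.327·44/2 = 29.194000
base radius r_b = r_p·cos α = 29.194000·cos 23.292° = 26.814736
roll angle φ = 13.962° = 0.24368287 rad
x = r_b·(cos φ + φ·sin φ) = 26.814736·(0.97045596 + 0.24368287·0.24127832) = 27.599103
y = r_b·(sin φ − φ·cos φ) = 26.814736·(0.24127832 − 0.24368287·0.97045596) = 0.128572

x=27.599103 y=0.128572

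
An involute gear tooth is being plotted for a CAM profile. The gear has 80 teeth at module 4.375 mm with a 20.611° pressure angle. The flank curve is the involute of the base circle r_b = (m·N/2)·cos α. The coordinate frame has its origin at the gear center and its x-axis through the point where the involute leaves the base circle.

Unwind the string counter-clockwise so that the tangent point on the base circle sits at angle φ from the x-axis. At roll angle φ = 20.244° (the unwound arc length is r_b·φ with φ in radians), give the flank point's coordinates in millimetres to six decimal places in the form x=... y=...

x=173.705868 y=2.378366

pitch radius r_p = m·N/2 = 4.375·80/2 = 175.000000
base radius r_b = r_p·cos α = 175.000000·cos 20.611° = 163.798595
roll angle φ = 20.244° = 0.35332445 rad
x = r_b·(cos φ + φ·sin φ) = 163.798595·(0.93822758 + 0.35332445·0.34601881) = 173.705868
y = r_b·(sin φ − φ·cos φ) = 163.798595·(0.34601881 − 0.35332445·0.93822758) = 2.378366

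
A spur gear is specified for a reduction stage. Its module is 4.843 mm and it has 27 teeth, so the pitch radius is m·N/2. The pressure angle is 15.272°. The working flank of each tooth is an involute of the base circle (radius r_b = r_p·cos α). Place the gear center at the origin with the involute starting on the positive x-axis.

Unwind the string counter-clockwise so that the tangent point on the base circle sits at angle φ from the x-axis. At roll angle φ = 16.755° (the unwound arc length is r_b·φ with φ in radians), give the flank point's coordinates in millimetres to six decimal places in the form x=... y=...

x=65.711084 y=0.521267

pitch radius r_p = m·N/2 = 4.843·27/2 = 65.380500
base radius r_b = r_p·cos α = 65.380500·cos 15.272° = 63.071670
roll angle φ = 16.755° = 0.29242992 rad
x = r_b·(cos φ + φ·sin φ) = 63.071670·(0.95754621 + 0.29242992·0.28827983) = 65.711084
y = r_b·(sin φ − φ·cos φ) = 63.071670·(0.28827983 − 0.29242992·0.95754621) = 0.521267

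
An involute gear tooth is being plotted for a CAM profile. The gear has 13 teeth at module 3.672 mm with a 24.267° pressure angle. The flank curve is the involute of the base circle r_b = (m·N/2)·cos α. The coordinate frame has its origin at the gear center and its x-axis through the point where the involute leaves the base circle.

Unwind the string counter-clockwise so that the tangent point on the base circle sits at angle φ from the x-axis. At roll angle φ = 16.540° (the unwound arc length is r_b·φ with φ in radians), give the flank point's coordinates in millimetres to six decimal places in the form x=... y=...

pitch radius r_p = m·N/2 = 3.672·13/2 = 23.868000
base radius r_b = r_p·cos α = 23.868000·cos 24.267° = 21.759027
roll angle φ = 16.540° = 0.28867746 rad
x = r_b·(cos φ + φ·sin φ) = 21.759027·(0.95862122 + 0.28867746·0.28468466) = 22.646866
y = r_b·(sin φ − φ·cos φ) = 21.759027·(0.28468466 − 0.28867746·0.95862122) = 0.173035

x=22.646866 y=0.173035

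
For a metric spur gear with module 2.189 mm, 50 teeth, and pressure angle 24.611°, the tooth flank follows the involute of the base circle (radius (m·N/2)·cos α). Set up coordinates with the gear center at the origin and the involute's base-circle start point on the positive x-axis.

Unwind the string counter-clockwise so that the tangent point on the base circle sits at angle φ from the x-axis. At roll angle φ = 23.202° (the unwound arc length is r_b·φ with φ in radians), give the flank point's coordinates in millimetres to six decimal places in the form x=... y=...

x=53.667280 y=1.083360

pitch radius r_p = m·N/2 = 2.189·50/2 = 54.725000
base radius r_b = r_p·cos α = 54.725000·cos 24.611° = 49.753572
roll angle φ = 23.202° = 0.40495129 rad
x = r_b·(cos φ + φ·sin φ) = 49.753572·(0.91912159 + 0.40495129·0.39397399) = 53.667280
y = r_b·(sin φ − φ·cos φ) = 49.753572·(0.39397399 − 0.40495129·0.91912159) = 1.083360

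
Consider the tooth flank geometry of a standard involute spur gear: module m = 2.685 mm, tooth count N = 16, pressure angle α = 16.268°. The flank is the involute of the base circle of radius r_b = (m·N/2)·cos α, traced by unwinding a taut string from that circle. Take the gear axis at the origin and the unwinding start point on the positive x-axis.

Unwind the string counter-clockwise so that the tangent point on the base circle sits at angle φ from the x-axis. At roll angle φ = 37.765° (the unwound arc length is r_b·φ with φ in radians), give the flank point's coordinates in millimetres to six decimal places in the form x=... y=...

x=24.624228 y=1.884002

pitch radius r_p = m·N/2 = 2.685·16/2 = 21.480000
base radius r_b = r_p·cos α = 21.480000·cos 16.268° = 20.619982
roll angle φ = 37.765° = 0.65912359 rad
x = r_b·(cos φ + φ·sin φ) = 20.619982·(0.79052927 + 0.65912359·0.61242426) = 24.624228
y = r_b·(sin φ − φ·cos φ) = 20.619982·(0.61242426 − 0.65912359·0.79052927) = 1.884002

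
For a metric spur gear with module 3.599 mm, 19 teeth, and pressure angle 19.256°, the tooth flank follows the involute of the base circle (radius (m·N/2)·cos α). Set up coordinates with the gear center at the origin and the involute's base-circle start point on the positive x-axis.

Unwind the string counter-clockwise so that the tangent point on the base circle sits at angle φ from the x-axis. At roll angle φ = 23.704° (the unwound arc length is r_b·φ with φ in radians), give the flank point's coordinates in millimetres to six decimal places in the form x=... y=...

x=34.922915 y=0.748905

pitch radius r_p = m·N/2 = 3.599·19/2 = 34.190500
base radius r_b = r_p·cos α = 34.190500·cos 19.256° = 32.277695
roll angle φ = 23.704° = 0.41371285 rad
x = r_b·(cos φ + φ·sin φ) = 32.277695·(0.91563453 + 0.41371285·0.40201170) = 34.922915
y = r_b·(sin φ − φ·cos φ) = 32.277695·(0.40201170 − 0.41371285·0.91563453) = 0.748905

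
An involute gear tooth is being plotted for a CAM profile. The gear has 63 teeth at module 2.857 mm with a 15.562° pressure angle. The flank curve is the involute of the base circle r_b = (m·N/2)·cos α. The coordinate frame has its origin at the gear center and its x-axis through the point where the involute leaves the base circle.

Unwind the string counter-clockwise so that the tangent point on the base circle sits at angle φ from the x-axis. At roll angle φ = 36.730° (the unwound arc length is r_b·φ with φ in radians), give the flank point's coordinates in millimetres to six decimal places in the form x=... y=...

pitch radius r_p = m·N/2 = 2.857·63/2 = 89.995500
base radius r_b = r_p·cos α = 89.995500·cos 15.562° = 86.696329
roll angle φ = 36.730° = 0.64105943 rad
x = r_b·(cos φ + φ·sin φ) = 86.696329·(0.80146262 + 0.64105943·0.59804487) = 102.721705
y = r_b·(sin φ − φ·cos φ) = 86.696329·(0.59804487 − 0.64105943·0.80146262) = 7.305007

x=102.721705 y=7.305007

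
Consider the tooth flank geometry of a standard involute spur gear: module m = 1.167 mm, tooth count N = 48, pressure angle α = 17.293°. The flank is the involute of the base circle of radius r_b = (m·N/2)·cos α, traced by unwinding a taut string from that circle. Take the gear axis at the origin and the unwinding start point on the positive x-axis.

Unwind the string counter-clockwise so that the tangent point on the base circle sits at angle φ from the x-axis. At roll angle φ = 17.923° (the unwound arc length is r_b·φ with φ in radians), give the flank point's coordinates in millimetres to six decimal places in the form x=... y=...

pitch radius r_p = m·N/2 = 1.167·48/2 = 28.008000
base radius r_b = r_p·cos α = 28.008000·cos 17.293° = 26.741958
roll angle φ = 17.923° = 0.31281536 rad
x = r_b·(cos φ + φ·sin φ) = 26.741958·(0.95147095 + 0.31281536·0.30773859) = 28.018520
y = r_b·(sin φ − φ·cos φ) = 26.741958·(0.30773859 − 0.31281536·0.95147095) = 0.270197

x=28.018520 y=0.270197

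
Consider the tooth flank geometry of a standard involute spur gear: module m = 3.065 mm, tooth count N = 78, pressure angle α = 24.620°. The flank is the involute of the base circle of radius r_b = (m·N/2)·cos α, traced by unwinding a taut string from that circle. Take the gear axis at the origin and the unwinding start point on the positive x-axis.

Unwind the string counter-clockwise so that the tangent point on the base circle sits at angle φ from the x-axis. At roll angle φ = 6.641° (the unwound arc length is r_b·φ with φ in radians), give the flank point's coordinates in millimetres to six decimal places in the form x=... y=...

x=109.395664 y=0.056329

pitch radius r_p = m·N/2 = 3.065·78/2 = 119.535000
base radius r_b = r_p·cos α = 119.535000·cos 24.620° = 108.668162
roll angle φ = 6.641° = 0.11590732 rad
x = r_b·(cos φ + φ·sin φ) = 108.668162·(0.99329026 + 0.11590732·0.11564796) = 109.395664
y = r_b·(sin φ − φ·cos φ) = 108.668162·(0.11564796 − 0.11590732·0.99329026) = 0.056329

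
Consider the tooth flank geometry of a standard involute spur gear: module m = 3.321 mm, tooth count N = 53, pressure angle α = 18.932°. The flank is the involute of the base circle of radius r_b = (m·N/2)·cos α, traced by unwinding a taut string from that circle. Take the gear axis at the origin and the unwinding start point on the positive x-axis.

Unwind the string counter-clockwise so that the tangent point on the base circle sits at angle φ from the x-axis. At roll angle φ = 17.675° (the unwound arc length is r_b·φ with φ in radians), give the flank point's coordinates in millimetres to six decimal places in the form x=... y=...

pitch radius r_p = m·N/2 = 3.321·53/2 = 88.006500
base radius r_b = r_p·cos α = 88.006500·cos 18.932° = 83.245727
roll angle φ = 17.675° = 0.30848695 rad
x = r_b·(cos φ + φ·sin φ) = 83.245727·(0.95279405 + 0.30848695·0.30361736) = 87.112994
y = r_b·(sin φ − φ·cos φ) = 83.245727·(0.30361736 − 0.30848695·0.95279405) = 0.806887

x=87.112994 y=0.806887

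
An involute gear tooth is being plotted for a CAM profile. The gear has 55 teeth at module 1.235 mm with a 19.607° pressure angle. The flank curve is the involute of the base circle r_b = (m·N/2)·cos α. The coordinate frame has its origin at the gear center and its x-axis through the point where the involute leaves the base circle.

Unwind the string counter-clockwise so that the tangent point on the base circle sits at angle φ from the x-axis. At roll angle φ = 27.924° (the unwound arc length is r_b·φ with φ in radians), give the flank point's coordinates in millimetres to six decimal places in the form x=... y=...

pitch radius r_p = m·N/2 = 1.235·55/2 = 33.962500
base radius r_b = r_p·cos α = 33.962500·cos 19.607° = 31.993234
roll angle φ = 27.924° = 0.48736574 rad
x = r_b·(cos φ + φ·sin φ) = 31.993234·(0.88356955 + 0.48736574·0.46829996) = 35.570171
y = r_b·(sin φ − φ·cos φ) = 31.993234·(0.46829996 − 0.48736574·0.88356955) = 1.205455

x=35.570171 y=1.205455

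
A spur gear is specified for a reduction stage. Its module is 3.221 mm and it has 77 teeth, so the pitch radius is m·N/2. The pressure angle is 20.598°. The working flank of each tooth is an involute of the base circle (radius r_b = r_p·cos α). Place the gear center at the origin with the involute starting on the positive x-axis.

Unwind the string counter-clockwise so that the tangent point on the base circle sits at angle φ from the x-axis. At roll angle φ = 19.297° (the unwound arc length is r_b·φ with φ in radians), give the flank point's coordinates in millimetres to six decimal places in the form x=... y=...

pitch radius r_p = m·N/2 = 3.221·77/2 = 124.008500
base radius r_b = r_p·cos α = 124.008500·cos 20.598° = 116.080862
roll angle φ = 19.297° = 0.33679619 rad
x = r_b·(cos φ + φ·sin φ) = 116.080862·(0.94381826 + 0.33679619·0.33046497) = 122.478960
y = r_b·(sin φ − φ·cos φ) = 116.080862·(0.33046497 − 0.33679619·0.94381826) = 1.461526

x=122.478960 y=1.461526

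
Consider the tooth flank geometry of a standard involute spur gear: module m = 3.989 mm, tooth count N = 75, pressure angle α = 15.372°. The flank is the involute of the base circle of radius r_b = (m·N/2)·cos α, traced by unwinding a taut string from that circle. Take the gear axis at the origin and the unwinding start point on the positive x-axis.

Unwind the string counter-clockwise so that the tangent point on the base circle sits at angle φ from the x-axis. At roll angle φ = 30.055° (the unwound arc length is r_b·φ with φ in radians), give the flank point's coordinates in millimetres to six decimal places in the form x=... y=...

pitch radius r_p = m·N/2 = 3.989·75/2 = 149.587500
base radius r_b = r_p·cos α = 149.587500·cos 15.372° = 144.236017
roll angle φ = 30.055° = 0.52455871 rad
x = r_b·(cos φ + φ·sin φ) = 144.236017·(0.86554504 + 0.52455871·0.50083109) = 162.735779
y = r_b·(sin φ − φ·cos φ) = 144.236017·(0.50083109 − 0.52455871·0.86554504) = 6.750521

x=162.735779 y=6.750521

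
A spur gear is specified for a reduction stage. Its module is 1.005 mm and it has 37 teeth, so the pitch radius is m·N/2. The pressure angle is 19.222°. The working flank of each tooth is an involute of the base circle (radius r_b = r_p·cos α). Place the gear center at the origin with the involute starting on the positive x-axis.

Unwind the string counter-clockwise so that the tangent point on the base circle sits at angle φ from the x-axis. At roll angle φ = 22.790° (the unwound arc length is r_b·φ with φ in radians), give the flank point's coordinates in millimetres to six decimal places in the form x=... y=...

pitch radius r_p = m·N/2 = 1.005·37/2 = 18.592500
base radius r_b = r_p·cos α = 18.592500·cos 19.222° = 17.555969
roll angle φ = 22.790° = 0.39776054 rad
x = r_b·(cos φ + φ·sin φ) = 17.555969·(0.92193077 + 0.39776054·0.38735469) = 18.890313
y = r_b·(sin φ − φ·cos φ) = 17.555969·(0.38735469 − 0.39776054·0.92193077) = 0.362478

x=18.890313 y=0.362478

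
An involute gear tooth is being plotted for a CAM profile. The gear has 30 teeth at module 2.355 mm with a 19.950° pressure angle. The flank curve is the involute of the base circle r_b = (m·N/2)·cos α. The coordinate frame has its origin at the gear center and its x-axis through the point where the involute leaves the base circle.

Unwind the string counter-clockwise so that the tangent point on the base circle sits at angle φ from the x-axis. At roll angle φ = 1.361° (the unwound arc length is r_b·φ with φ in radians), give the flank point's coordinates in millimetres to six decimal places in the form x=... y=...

pitch radius r_p = m·N/2 = 2.355·30/2 = 35.325000
base radius r_b = r_p·cos α = 35.325000·cos 19.950° = 33.205173
roll angle φ = 1.361° = 0.02375393 rad
x = r_b·(cos φ + φ·sin φ) = 33.205173·(0.99971789 + 0.02375393·0.02375170) = 33.214539
y = r_b·(sin φ − φ·cos φ) = 33.205173·(0.02375170 − 0.02375393·0.99971789) = 0.000148

x=33.214539 y=0.000148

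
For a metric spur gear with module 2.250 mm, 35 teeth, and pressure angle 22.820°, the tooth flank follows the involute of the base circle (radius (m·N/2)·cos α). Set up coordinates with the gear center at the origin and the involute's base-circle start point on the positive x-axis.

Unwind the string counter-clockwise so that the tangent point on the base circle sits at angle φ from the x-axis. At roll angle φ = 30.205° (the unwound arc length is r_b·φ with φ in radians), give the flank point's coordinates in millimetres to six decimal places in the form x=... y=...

pitch radius r_p = m·N/2 = 2.250·35/2 = 39.375000
base radius r_b = r_p·cos α = 39.375000·cos 22.820° = 36.293033
roll angle φ = 30.205° = 0.52717670 rad
x = r_b·(cos φ + φ·sin φ) = 36.293033·(0.86423090 + 0.52717670·0.50309537) = 40.991205
y = r_b·(sin φ − φ·cos φ) = 36.293033·(0.50309537 − 0.52717670·0.86423090) = 1.723664

x=40.991205 y=1.723664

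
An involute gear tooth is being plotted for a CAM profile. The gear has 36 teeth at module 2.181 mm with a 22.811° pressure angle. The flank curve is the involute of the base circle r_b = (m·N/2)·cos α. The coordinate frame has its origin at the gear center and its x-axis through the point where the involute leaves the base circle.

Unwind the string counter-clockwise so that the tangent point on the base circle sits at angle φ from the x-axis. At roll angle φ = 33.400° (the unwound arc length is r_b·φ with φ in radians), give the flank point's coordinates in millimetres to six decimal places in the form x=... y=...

pitch radius r_p = m·N/2 = 2.181·36/2 = 39.258000
base radius r_b = r_p·cos α = 39.258000·cos 22.811° = 36.187582
roll angle φ = 33.400° = 0.58293997 rad
x = r_b·(cos φ + φ·sin φ) = 36.187582·(0.83484786 + 0.58293997·0.55048074) = 41.823620
y = r_b·(sin φ − φ·cos φ) = 36.187582·(0.55048074 − 0.58293997·0.83484786) = 2.309294

x=41.823620 y=2.309294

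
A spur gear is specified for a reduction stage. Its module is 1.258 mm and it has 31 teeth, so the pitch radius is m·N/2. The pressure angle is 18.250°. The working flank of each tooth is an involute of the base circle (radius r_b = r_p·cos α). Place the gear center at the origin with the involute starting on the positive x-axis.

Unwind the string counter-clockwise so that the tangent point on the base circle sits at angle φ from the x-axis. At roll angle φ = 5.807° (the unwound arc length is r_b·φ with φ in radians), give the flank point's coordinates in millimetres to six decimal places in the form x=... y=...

pitch radius r_p = m·N/2 = 1.258·31/2 = 19.499000
base radius r_b = r_p·cos α = 19.499000·cos 18.250° = 18.518183
roll angle φ = 5.807° = 0.10135127 rad
x = r_b·(cos φ + φ·sin φ) = 18.518183·(0.99486836 + 0.10135127·0.10117784) = 18.613049
y = r_b·(sin φ − φ·cos φ) = 18.518183·(0.10117784 − 0.10135127·0.99486836) = 0.006420

x=18.613049 y=0.006420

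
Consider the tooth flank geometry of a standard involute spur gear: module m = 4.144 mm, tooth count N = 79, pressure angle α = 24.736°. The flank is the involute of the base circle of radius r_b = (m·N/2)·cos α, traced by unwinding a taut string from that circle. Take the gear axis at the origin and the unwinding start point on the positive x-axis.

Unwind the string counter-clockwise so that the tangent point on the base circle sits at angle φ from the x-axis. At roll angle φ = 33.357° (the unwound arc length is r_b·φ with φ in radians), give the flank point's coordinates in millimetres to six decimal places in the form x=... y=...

pitch radius r_p = m·N/2 = 4.144·79/2 = 163.688000
base radius r_b = r_p·cos α = 163.688000·cos 24.736° = 148.668880
roll angle φ = 33.357° = 0.58218948 rad
x = r_b·(cos φ + φ·sin φ) = 148.668880·(0.83526076 + 0.58218948·0.54985404) = 171.769050
y = r_b·(sin φ − φ·cos φ) = 148.668880·(0.54985404 − 0.58218948·0.83526076) = 9.451477

x=171.769050 y=9.451477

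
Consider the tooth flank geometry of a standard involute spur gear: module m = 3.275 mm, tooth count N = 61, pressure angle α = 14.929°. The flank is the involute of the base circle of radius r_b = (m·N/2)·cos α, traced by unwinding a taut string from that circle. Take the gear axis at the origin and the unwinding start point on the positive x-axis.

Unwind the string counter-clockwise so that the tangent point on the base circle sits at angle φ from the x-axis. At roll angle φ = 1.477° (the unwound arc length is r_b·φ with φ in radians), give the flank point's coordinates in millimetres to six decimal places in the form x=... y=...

x=96.547942 y=0.000551

pitch radius r_p = m·N/2 = 3.275·61/2 = 99.887500
base radius r_b = r_p·cos α = 99.887500·cos 14.929° = 96.515878
roll angle φ = 1.477° = 0.02577851 rad
x = r_b·(cos φ + φ·sin φ) = 96.515878·(0.99966775 + 0.02577851·0.02577566) = 96.547942
y = r_b·(sin φ − φ·cos φ) = 96.515878·(0.02577566 − 0.02577851·0.99966775) = 0.000551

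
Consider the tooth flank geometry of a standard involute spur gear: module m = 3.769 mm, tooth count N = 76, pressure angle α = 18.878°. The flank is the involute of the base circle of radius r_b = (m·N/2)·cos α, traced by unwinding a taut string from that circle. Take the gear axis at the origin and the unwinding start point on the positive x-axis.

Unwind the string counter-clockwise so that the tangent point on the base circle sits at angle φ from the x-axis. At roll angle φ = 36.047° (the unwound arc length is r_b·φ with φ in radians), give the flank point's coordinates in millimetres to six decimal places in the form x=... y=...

x=159.741956 y=10.810031

pitch radius r_p = m·N/2 = 3.769·76/2 = 143.222000
base radius r_b = r_p·cos α = 143.222000·cos 18.878° = 135.518041
roll angle φ = 36.047° = 0.62913884 rad
x = r_b·(cos φ + φ·sin φ) = 135.518041·(0.80853456 + 0.62913884·0.58844869) = 159.741956
y = r_b·(sin φ − φ·cos φ) = 135.518041·(0.58844869 − 0.62913884·0.80853456) = 10.810031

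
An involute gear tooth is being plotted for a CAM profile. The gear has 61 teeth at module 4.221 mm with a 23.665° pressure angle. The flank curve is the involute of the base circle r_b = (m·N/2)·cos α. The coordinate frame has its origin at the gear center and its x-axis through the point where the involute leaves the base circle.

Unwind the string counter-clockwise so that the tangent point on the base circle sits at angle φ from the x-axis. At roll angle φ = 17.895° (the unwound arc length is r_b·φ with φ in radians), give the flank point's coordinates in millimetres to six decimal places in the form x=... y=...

x=123.526110 y=1.185852

pitch radius r_p = m·N/2 = 4.221·61/2 = 128.740500
base radius r_b = r_p·cos α = 128.740500·cos 23.665° = 117.914449
roll angle φ = 17.895° = 0.31232667 rad
x = r_b·(cos φ + φ·sin φ) = 117.914449·(0.95162122 + 0.31232667·0.30727357) = 123.526110
y = r_b·(sin φ − φ·cos φ) = 117.914449·(0.30727357 − 0.31232667·0.95162122) = 1.185852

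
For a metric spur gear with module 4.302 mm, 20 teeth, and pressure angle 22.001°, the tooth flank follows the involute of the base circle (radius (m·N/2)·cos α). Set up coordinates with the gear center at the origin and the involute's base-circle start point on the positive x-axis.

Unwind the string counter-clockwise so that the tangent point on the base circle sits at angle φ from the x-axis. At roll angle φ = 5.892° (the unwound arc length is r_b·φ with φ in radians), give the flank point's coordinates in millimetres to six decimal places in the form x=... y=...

x=40.097514 y=0.014444

pitch radius r_p = m·N/2 = 4.302·20/2 = 43.020000
base radius r_b = r_p·cos α = 43.020000·cos 22.001° = 39.887168
roll angle φ = 5.892° = 0.10283480 rad
x = r_b·(cos φ + φ·sin φ) = 39.887168·(0.99471716 + 0.10283480·0.10265365) = 40.097514
y = r_b·(sin φ − φ·cos φ) = 39.887168·(0.10265365 − 0.10283480·0.99471716) = 0.014444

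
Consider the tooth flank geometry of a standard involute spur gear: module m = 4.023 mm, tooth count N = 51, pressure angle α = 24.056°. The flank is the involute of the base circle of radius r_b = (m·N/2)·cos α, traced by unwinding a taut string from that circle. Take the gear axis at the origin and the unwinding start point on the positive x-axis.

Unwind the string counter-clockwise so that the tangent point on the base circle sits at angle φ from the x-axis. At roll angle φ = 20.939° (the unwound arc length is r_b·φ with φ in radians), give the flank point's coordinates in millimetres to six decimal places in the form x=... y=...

pitch radius r_p = m·N/2 = 4.023·51/2 = 102.586500
base radius r_b = r_p·cos α = 102.586500·cos 24.056° = 93.676604
roll angle φ = 20.939° = 0.36545449 rad
x = r_b·(cos φ + φ·sin φ) = 93.676604·(0.93396143 + 0.36545449·0.35737381) = 99.724862
y = r_b·(sin φ − φ·cos φ) = 93.676604·(0.35737381 − 0.36545449·0.93396143) = 1.503829

x=99.724862 y=1.503829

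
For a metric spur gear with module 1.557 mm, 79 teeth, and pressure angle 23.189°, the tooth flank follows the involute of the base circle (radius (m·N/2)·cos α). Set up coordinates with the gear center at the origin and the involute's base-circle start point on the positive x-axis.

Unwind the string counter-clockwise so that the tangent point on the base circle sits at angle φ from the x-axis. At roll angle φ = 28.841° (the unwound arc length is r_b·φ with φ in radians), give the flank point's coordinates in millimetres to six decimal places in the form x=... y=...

x=63.247703 y=2.343140

pitch radius r_p = m·N/2 = 1.557·79/2 = 61.501500
base radius r_b = r_p·cos α = 61.501500·cos 23.189° = 56.532852
roll angle φ = 28.841° = 0.50337041 rad
x = r_b·(cos φ + φ·sin φ) = 56.532852·(0.87596172 + 0.50337041·0.48238062) = 63.247703
y = r_b·(sin φ − φ·cos φ) = 56.532852·(0.48238062 − 0.50337041·0.87596172) = 2.343140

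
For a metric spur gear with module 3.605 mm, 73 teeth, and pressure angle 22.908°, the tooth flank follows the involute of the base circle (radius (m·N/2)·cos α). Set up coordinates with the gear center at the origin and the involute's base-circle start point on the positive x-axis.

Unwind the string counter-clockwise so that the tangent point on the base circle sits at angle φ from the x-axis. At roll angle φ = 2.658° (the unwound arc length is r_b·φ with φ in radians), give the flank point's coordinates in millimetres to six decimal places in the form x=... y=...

x=121.335081 y=0.004033

pitch radius r_p = m·N/2 = 3.605·73/2 = 131.582500
base radius r_b = r_p·cos α = 131.582500·cos 22.908° = 121.204728
roll angle φ = 2.658° = 0.04639085 rad
x = r_b·(cos φ + φ·sin φ) = 121.204728·(0.99892414 + 0.04639085·0.04637421) = 121.335081
y = r_b·(sin φ − φ·cos φ) = 121.204728·(0.04637421 − 0.04639085·0.99892414) = 0.004033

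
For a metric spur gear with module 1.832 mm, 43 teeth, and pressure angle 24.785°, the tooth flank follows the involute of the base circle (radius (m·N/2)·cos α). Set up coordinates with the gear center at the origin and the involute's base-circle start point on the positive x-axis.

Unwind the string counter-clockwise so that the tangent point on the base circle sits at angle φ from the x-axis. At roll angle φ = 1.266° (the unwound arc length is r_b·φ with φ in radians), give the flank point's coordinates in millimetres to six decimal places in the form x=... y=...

pitch radius r_p = m·N/2 = 1.832·43/2 = 39.388000
base radius r_b = r_p·cos α = 39.388000·cos 24.785° = 35.759863
roll angle φ = 1.266° = 0.02209587 rad
x = r_b·(cos φ + φ·sin φ) = 35.759863·(0.99975590 + 0.02209587·0.02209407) = 35.768592
y = r_b·(sin φ − φ·cos φ) = 35.759863·(0.02209407 − 0.02209587·0.99975590) = 0.000129

x=35.768592 y=0.000129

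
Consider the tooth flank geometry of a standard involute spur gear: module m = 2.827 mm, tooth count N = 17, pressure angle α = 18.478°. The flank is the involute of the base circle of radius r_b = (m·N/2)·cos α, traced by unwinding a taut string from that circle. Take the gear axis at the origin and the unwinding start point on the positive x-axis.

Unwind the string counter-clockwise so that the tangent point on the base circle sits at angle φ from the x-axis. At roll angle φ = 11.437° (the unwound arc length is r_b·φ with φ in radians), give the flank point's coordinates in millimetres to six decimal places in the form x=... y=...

pitch radius r_p = m·N/2 = 2.827·17/2 = 24.029500
base radius r_b = r_p·cos α = 24.029500·cos 18.478° = 22.790669
roll angle φ = 11.437° = 0.19961331 rad
x = r_b·(cos φ + φ·sin φ) = 22.790669·(0.98014333 + 0.19961331·0.19829033) = 23.240209
y = r_b·(sin φ − φ·cos φ) = 22.790669·(0.19829033 − 0.19961331·0.98014333) = 0.060183

x=23.240209 y=0.060183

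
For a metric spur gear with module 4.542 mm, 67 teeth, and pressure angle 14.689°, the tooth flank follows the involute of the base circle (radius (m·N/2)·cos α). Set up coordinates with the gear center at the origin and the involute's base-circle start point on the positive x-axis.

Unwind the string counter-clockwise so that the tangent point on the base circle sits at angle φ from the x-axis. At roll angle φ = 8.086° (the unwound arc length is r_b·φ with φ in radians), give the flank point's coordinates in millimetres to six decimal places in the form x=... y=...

pitch radius r_p = m·N/2 = 4.542·67/2 = 152.157000
base radius r_b = r_p·cos α = 152.157000·cos 14.689° = 147.183970
roll angle φ = 8.086° = 0.14112732 rad
x = r_b·(cos φ + φ·sin φ) = 147.183970·(0.99005806 + 0.14112732·0.14065932) = 148.642405
y = r_b·(sin φ − φ·cos φ) = 147.183970·(0.14065932 − 0.14112732·0.99005806) = 0.137628

x=148.642405 y=0.137628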